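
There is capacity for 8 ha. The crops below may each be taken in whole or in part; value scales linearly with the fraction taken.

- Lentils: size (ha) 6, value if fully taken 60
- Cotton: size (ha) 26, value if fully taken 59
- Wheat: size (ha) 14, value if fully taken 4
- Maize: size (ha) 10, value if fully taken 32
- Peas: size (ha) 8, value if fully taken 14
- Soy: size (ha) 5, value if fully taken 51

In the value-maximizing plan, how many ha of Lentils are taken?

3

Sort by value density: Soy 51/5≈10.2, Lentils 60/6≈10, Maize 32/10≈3.2, Cotton 59/26≈2.27, Peas 14/8≈1.75, Wheat 4/14≈0.286.
Take all of Soy (5 ha, value 51) — 3 ha left.
Only 3 ha remain; take 3/6 of Lentils for value 60×3/6 = 30.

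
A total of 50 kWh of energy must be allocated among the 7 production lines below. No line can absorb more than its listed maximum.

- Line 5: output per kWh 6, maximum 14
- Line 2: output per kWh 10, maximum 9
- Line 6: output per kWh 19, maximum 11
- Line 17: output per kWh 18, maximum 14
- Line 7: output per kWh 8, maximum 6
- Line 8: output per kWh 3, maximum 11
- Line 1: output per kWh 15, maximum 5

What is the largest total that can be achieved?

Order the production lines by output per kWh: Line 6 19 > Line 17 18 > Line 1 15 > Line 2 10 > Line 7 8 > Line 5 6 > Line 8 3.
Line 6: +11 to 11 (cap) ; 39 left.
Give Line 17 14 to hit its cap of 14 ; 25 left.
Give Line 1 5 to hit its cap of 5 ; 20 left.
Give Line 2 9 to hit its cap of 9 ; 11 left.
Give Line 7 6 to hit its cap of 6 ; 5 left.
Line 5 has room for 14 but only 5 remain, so it gets 5.
Total = 6×5 + 10×9 + 19×11 + 18×14 + 8×6 + 15×5 = 704.

704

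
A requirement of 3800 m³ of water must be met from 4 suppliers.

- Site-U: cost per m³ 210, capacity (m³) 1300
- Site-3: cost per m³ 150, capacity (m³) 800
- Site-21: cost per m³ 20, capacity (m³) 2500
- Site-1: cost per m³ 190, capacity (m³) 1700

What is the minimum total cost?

265000

Fill from the cheapest supplier first.
Site-21 (20): use full 2500 — 1300 m³ to go.
Take 800 from Site-3 at 150 — need 500 more.
Take 500 from Site-1 at 190 to finish.
Site-U: unused.
Cost = 2500×20 + 800×150 + 500×190 = 265000.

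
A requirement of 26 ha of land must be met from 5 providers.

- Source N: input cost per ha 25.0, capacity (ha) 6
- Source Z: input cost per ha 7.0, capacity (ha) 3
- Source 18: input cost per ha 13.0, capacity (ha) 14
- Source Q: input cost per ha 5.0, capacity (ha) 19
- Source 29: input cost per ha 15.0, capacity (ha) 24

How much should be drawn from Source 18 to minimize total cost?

Use providers in increasing cost order.
Source Q (5.0): use full 19 ; 7 ha to go.
Take 3 from Source Z at 7.0 ; need 4 more.
Take 4 from Source 18 at 13.0 to finish.
Source 29, Source N: unused.

4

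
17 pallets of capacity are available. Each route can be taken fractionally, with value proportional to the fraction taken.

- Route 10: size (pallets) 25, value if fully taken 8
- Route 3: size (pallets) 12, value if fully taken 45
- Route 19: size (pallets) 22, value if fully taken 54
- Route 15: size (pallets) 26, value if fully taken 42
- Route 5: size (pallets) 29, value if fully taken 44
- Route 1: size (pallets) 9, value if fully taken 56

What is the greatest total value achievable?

86

Rank by value-to-size ratio: Route 1 56/9≈6.22, Route 3 45/12≈3.75, Route 19 54/22≈2.45, Route 15 42/26≈1.62, Route 5 44/29≈1.52, Route 10 8/25≈0.32.
Take all of Route 1 (9 pallets, value 56) → 8 pallets left.
8 pallets left: a 8/12 share of Route 3 gives 45×8/12 = 30.
Total value = 86.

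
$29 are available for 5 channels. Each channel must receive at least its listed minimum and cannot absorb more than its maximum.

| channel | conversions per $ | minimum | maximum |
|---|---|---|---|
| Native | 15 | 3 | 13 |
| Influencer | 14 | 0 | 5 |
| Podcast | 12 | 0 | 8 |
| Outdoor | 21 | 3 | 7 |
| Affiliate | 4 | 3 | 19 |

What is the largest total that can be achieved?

Meeting every minimum uses 3+0+0+3+3 = 9 $, leaving 20.
Rank by conversions per $: Outdoor 21 > Native 15 > Influencer 14 > Podcast 12 > Affiliate 4.
Outdoor: +4 to 7 (cap) → 16 left.
Give Native 10 more to hit its cap of 13 → 6 left.
Give Influencer 5 more to hit its cap of 5 → 1 left.
Podcast: +1 (room for 8) → 1. Pool exhausted.
Total = 15×13 + 14×5 + 12×1 + 21×7 + 4×3 = 436.

436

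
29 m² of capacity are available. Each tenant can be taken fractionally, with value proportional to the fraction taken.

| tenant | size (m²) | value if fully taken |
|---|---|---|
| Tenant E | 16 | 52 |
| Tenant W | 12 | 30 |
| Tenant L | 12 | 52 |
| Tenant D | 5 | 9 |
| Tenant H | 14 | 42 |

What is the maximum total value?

Best value per unit of size first: Tenant L 52/12≈4.33, Tenant E 52/16≈3.25, Tenant H 42/14≈3, Tenant W 30/12≈2.5, Tenant D 9/5≈1.8.
All 12 m² of Tenant L fit (value 52) ; 17 remain.
All 16 m² of Tenant E fit (value 52) ; 1 remain.
Fill the last 1 m² with part of Tenant H: 1/14 of it earns 3.
Total value = 107.

107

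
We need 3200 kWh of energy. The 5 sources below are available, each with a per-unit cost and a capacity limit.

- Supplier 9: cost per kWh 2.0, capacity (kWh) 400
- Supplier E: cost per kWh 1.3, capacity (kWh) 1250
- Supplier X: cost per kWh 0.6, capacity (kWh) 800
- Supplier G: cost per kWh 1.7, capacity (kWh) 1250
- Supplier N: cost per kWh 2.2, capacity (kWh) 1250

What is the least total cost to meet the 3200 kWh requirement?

Use sources in increasing cost order.
Supplier X (0.6): use full 800 → 2400 kWh to go.
Supplier E at 1.3: take all 1250 kWh → 1150 still needed.
Supplier G (1.7): take the remaining 1150 → done.
Supplier 9, Supplier N: unused.
Cost = 800×0.6 + 1250×1.3 + 1150×1.7 = 4060.

4060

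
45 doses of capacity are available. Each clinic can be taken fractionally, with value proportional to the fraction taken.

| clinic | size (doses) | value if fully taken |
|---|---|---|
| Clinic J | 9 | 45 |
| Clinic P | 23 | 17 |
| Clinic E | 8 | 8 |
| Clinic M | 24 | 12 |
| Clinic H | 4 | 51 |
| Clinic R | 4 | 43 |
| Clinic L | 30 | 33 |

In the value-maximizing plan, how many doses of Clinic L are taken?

28

Best value per unit of size first: Clinic H 51/4≈12.8, Clinic R 43/4≈10.8, Clinic J 45/9≈5, Clinic L 33/30≈1.1, Clinic E 8/8≈1, Clinic P 17/23≈0.739, Clinic M 12/24≈0.5.
Clinic H: take in full, 4 doses for value 51 ; 41 left.
Clinic R: take in full, 4 doses for value 43 ; 37 left.
Take all of Clinic J (9 doses, value 45) ; 28 doses left.
Only 28 doses remain; take 28/30 of Clinic L for value 33×28/30 = 30.8.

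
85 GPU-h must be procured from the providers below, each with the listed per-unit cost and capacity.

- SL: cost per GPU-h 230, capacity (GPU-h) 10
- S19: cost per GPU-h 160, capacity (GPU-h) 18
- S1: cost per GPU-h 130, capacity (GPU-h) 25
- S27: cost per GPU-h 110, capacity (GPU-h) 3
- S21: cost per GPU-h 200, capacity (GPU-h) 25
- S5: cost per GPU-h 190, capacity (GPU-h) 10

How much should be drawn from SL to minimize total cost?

4

Fill from the cheapest provider first.
S27 (110): use full 3 → 82 GPU-h to go.
S1 at 130: take all 25 GPU-h → 57 still needed.
S19 (160): use full 18 → 39 GPU-h to go.
S5 at 190: take all 10 GPU-h → 29 still needed.
S21 at 200: take all 25 GPU-h → 4 still needed.
Take 4 from SL at 230 to finish.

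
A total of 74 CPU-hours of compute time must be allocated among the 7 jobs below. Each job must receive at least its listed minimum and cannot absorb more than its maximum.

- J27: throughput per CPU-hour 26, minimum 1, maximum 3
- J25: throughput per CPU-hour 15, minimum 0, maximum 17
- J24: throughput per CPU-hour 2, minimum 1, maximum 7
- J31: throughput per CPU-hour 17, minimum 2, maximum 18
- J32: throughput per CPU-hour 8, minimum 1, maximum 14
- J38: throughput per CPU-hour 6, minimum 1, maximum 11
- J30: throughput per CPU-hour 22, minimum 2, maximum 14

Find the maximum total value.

1103

Meeting every minimum uses 1+0+1+2+1+1+2 = 8 CPU-hours, leaving 66.
Rank by throughput per CPU-hour: J27 26 > J30 22 > J31 17 > J25 15 > J32 8 > J38 6 > J24 2.
J27: +2 to 3 (cap) → 64 left.
J30 takes 12 more to reach its cap of 14 → 52 left.
Give J31 16 more to hit its cap of 18 → 36 left.
J25: +17 to 17 (cap) → 19 left.
J32 takes 13 more to reach its cap of 14 → 6 left.
J38 has room for 10 more but only 6 remain, so it gets 7.
Total = 26×3 + 15×17 + 2×1 + 17×18 + 8×14 + 6×7 + 22×14 = 1103.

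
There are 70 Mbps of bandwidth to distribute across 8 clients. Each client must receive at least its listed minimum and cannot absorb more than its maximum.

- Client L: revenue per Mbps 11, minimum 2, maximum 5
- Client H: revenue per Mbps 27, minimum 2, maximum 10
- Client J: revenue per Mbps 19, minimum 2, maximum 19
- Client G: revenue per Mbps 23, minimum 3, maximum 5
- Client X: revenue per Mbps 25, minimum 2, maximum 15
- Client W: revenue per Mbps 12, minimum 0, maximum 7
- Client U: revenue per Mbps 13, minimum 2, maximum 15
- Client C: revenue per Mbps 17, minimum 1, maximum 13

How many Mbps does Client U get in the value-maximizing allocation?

6

Meeting every minimum uses 2+2+2+3+2+0+2+1 = 14 Mbps, leaving 56.
Highest revenue per Mbps first: Client H 27 > Client X 25 > Client G 23 > Client J 19 > Client C 17 > Client U 13 > Client W 12 > Client L 11.
Client H: +8 to 10 (cap) ; 48 left.
Give Client X 13 more to hit its cap of 15 ; 35 left.
Give Client G 2 more to hit its cap of 5 ; 33 left.
Client J: +17 to 19 (cap) ; 16 left.
Client C takes 12 more to reach its cap of 13 ; 4 left.
Client U has room for 13 more but only 4 remain, so it gets 6.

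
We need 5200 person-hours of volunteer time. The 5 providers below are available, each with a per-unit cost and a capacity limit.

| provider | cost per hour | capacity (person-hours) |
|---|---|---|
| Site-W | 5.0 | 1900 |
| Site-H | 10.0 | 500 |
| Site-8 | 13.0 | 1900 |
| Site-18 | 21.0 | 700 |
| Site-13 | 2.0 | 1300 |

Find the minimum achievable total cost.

Use providers in increasing cost order.
Take 1300 from Site-13 at 2.0 — need 3900 more.
Take 1900 from Site-W at 5.0 — need 2000 more.
Take 500 from Site-H at 10.0 — need 1500 more.
Site-8 at 13.0: take 1500 of its 1900 — requirement met.
Site-18: unused.
Cost = 1300×2.0 + 1900×5.0 + 500×10.0 + 1500×13.0 = 36600.

36600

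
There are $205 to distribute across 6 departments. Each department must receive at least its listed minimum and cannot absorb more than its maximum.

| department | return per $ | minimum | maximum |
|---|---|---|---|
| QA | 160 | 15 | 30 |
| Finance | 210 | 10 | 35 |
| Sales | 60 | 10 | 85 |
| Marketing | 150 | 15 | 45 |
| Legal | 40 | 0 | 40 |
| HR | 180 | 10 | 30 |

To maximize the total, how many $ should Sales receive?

Meeting every minimum uses 15+10+10+15+0+10 = 60 $, leaving 145.
Rank by return per $: Finance 210 > HR 180 > QA 160 > Marketing 150 > Sales 60 > Legal 40.
Give Finance 25 more to hit its cap of 35 ; 120 left.
HR: +20 to 30 (cap) ; 100 left.
Give QA 15 more to hit its cap of 30 ; 85 left.
Give Marketing 30 more to hit its cap of 45 ; 55 left.
Only 55 left; Sales takes them to reach 65.

65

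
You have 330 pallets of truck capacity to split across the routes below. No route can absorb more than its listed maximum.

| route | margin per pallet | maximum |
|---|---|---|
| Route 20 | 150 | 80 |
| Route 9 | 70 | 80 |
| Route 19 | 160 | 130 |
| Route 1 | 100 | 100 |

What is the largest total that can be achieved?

44200

Rank by margin per pallet: Route 19 160 > Route 20 150 > Route 1 100 > Route 9 70.
Route 19: +130 to 130 (cap) ; 200 left.
Give Route 20 80 to hit its cap of 80 ; 120 left.
Route 1 takes 100 to reach its cap of 100 ; 20 left.
Only 20 left; Route 9 takes them to reach 20.
Total = 150×80 + 70×20 + 160×130 + 100×100 = 44200.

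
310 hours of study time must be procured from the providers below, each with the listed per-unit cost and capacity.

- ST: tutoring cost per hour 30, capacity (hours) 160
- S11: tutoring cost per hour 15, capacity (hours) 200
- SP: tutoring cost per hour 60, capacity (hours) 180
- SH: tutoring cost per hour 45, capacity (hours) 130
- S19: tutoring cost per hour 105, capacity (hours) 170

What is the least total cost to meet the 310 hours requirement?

Cheapest first:
Take 200 from S11 at 15 ; need 110 more.
ST (30): take the remaining 110 ; done.
SH, SP, S19: unused.
Cost = 200×15 + 110×30 = 6300.

6300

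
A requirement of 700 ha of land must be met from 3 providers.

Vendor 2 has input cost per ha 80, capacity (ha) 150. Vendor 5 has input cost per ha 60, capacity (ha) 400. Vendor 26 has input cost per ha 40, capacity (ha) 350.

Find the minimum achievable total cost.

Fill from the cheapest provider first.
Vendor 26 (40): use full 350 ; 350 ha to go.
Take 350 from Vendor 5 at 60 to finish.
Vendor 2: unused.
Cost = 350×40 + 350×60 = 35000.

35000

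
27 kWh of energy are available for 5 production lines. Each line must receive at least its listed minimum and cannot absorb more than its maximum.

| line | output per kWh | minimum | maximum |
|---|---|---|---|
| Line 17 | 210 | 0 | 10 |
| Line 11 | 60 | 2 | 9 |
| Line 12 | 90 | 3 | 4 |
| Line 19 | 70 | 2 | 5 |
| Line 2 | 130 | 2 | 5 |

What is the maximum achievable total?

Meeting every minimum uses 0+2+3+2+2 = 9 kWh, leaving 18.
Order the production lines by output per kWh: Line 17 210 > Line 2 130 > Line 12 90 > Line 19 70 > Line 11 60.
Line 17 takes 10 more to reach its cap of 10 ; 8 left.
Line 2 takes 3 more to reach its cap of 5 ; 5 left.
Give Line 12 1 more to hit its cap of 4 ; 4 left.
Line 19: +3 to 5 (cap) ; 1 left.
Line 11 has room for 7 more but only 1 remain, so it gets 3.
Total = 210×10 + 60×3 + 90×4 + 70×5 + 130×5 = 3640.

3640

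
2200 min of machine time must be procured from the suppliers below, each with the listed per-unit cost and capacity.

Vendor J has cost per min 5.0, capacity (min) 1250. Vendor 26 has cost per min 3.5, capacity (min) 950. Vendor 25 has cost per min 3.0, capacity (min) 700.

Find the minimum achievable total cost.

Cheapest first:
Take 700 from Vendor 25 at 3.0 — need 1500 more.
Take 950 from Vendor 26 at 3.5 — need 550 more.
Take 550 from Vendor J at 5.0 to finish.
Cost = 700×3.0 + 950×3.5 + 550×5.0 = 8175.

8175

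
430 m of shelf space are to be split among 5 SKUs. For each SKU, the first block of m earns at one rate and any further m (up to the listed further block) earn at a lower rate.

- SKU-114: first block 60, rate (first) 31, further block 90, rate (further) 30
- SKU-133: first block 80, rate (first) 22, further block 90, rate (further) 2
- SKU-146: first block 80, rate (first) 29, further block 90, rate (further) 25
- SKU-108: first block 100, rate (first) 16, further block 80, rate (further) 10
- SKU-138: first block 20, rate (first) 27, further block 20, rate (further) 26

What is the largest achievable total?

11730

Treat each block as its own option and order by rate: SKU-114/first 31 > SKU-114/second 30 > SKU-146/first 29 > SKU-138/first 27 > SKU-138/second 26 > SKU-146/second 25 > SKU-133/first 22 > SKU-108/first 16 > SKU-108/second 10 > SKU-133/second 2.
SKU-114 first at 31: fill all 60 ; 370 left.
Fill SKU-114 second block (90 at 30) ; 280 left.
Fill SKU-146 first block (80 at 29) ; 200 left.
SKU-138/first (27): +20 ; 180 left.
SKU-138/second (26): +20 ; 160 left.
SKU-146 second at 25: fill all 90 ; 70 left.
SKU-133/first: +70 of 80 at 22; pool empty.
Total = 31×60 + 30×90 + 29×80 + 27×20 + 26×20 + 25×90 + 22×70 = 11730.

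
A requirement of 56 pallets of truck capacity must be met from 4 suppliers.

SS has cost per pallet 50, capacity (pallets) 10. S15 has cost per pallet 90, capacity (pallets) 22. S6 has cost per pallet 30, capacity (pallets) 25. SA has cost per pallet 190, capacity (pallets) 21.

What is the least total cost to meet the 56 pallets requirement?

Cheapest first:
Take 25 from S6 at 30 → need 31 more.
Take 10 from SS at 50 → need 21 more.
S15 (90): take the remaining 21 → done.
SA: unused.
Cost = 25×30 + 10×50 + 21×90 = 3140.

3140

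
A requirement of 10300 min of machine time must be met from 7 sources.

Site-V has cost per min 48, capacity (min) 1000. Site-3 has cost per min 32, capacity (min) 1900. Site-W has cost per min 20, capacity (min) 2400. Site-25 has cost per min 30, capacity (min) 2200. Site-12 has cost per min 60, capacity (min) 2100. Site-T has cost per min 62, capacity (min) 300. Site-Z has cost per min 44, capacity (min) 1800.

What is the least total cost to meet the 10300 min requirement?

Use sources in increasing cost order.
Take 2400 from Site-W at 20 ; need 7900 more.
Take 2200 from Site-25 at 30 ; need 5700 more.
Site-3 (32): use full 1900 ; 3800 min to go.
Site-Z (44): use full 1800 ; 2000 min to go.
Site-V at 48: take all 1000 min ; 1000 still needed.
Site-12 (60): take the remaining 1000 ; done.
Site-T: unused.
Cost = 2400×20 + 2200×30 + 1900×32 + 1800×44 + 1000×48 + 1000×60 = 362000.

362000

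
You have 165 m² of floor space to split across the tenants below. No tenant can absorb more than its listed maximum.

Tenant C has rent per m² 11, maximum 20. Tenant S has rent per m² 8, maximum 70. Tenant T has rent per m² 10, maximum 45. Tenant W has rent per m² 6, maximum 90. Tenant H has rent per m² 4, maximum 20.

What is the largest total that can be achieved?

Order the tenants by rent per m²: Tenant C 11 > Tenant T 10 > Tenant S 8 > Tenant W 6 > Tenant H 4.
Give Tenant C 20 to hit its cap of 20 ; 145 left.
Give Tenant T 45 to hit its cap of 45 ; 100 left.
Tenant S: +70 to 70 (cap) ; 30 left.
Only 30 left; Tenant W takes them to reach 30.
Total = 11×20 + 8×70 + 10×45 + 6×30 = 1410.

1410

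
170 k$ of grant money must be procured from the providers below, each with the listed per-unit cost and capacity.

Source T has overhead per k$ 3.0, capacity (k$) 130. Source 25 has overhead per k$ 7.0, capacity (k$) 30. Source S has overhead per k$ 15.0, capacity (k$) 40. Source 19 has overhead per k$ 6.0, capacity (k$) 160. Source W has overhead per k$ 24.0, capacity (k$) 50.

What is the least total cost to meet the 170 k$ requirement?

630

Use providers in increasing cost order.
Source T (3.0): use full 130 ; 40 k$ to go.
Source 19 (6.0): take the remaining 40 ; done.
Source 25, Source S, Source W: unused.
Cost = 130×3.0 + 40×6.0 = 630.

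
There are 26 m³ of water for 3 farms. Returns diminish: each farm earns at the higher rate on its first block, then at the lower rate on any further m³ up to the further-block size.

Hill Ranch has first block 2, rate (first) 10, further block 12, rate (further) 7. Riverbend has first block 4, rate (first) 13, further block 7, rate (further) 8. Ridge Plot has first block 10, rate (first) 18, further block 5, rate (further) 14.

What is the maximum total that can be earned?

362

Rank every tier by rate: Ridge Plot/first 18 > Ridge Plot/second 14 > Riverbend/first 13 > Hill Ranch/first 10 > Riverbend/second 8 > Hill Ranch/second 7.
Fill Ridge Plot first block (10 at 18) ; 16 left.
Ridge Plot/second (14): +5 ; 11 left.
Riverbend first at 13: fill all 4 ; 7 left.
Fill Hill Ranch first block (2 at 10) ; 5 left.
5 remain; put them into Riverbend second at 8.
Total = 18×10 + 14×5 + 13×4 + 10×2 + 8×5 = 362.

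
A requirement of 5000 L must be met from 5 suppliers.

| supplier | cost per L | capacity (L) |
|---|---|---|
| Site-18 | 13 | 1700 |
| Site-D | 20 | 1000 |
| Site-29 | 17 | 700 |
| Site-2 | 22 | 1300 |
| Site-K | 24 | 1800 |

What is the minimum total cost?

Cheapest first:
Site-18 (13): use full 1700 → 3300 L to go.
Take 700 from Site-29 at 17 → need 2600 more.
Site-D (20): use full 1000 → 1600 L to go.
Take 1300 from Site-2 at 22 → need 300 more.
Site-K (24): take the remaining 300 → done.
Cost = 1700×13 + 700×17 + 1000×20 + 1300×22 + 300×24 = 89800.

89800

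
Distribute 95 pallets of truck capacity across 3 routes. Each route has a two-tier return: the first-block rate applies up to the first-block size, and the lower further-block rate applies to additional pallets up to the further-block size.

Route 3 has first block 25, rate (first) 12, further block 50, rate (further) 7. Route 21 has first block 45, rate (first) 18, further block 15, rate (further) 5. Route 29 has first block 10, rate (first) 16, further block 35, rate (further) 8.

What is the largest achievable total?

Rank every tier by rate: Route 21/first 18 > Route 29/first 16 > Route 3/first 12 > Route 29/second 8 > Route 3/second 7 > Route 21/second 5.
Route 21/first (18): +45 → 50 left.
Fill Route 29 first block (10 at 16) → 40 left.
Fill Route 3 first block (25 at 12) → 15 left.
Route 29 second at 8: only 15 left, fill 15.
Total = 18×45 + 16×10 + 12×25 + 8×15 = 1390.

1390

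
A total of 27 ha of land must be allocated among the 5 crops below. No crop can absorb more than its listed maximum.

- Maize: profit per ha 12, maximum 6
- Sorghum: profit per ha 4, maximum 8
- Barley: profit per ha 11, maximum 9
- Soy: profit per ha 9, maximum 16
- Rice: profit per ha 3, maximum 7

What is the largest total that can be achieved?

Rank by profit per ha: Maize 12 > Barley 11 > Soy 9 > Sorghum 4 > Rice 3.
Maize: +6 to 6 (cap) → 21 left.
Barley takes 9 to reach its cap of 9 → 12 left.
Soy has room for 16 but only 12 remain, so it gets 12.
Total = 12×6 + 11×9 + 9×12 = 279.

279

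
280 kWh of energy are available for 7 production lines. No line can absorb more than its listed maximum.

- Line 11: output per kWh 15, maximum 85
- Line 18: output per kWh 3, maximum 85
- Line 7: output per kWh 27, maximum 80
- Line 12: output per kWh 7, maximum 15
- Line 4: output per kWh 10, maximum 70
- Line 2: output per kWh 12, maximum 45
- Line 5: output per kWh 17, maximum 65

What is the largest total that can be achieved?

Order the production lines by output per kWh: Line 7 27 > Line 5 17 > Line 11 15 > Line 2 12 > Line 4 10 > Line 12 7 > Line 18 3.
Line 7: +80 to 80 (cap) ; 200 left.
Line 5: +65 to 65 (cap) ; 135 left.
Line 11 takes 85 to reach its cap of 85 ; 50 left.
Line 2 takes 45 to reach its cap of 45 ; 5 left.
Line 4: +5 (room for 70) → 5. Pool exhausted.
Total = 15×85 + 27×80 + 10×5 + 12×45 + 17×65 = 5130.

5130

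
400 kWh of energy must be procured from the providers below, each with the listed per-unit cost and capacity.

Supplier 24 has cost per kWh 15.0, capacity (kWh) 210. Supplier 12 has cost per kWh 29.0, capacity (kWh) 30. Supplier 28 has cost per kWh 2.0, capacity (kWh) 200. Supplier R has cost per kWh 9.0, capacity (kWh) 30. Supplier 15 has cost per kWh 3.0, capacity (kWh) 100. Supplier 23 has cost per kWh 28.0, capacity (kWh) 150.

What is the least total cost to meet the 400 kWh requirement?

Cheapest first:
Supplier 28 (2.0): use full 200 — 200 kWh to go.
Supplier 15 at 3.0: take all 100 kWh — 100 still needed.
Take 30 from Supplier R at 9.0 — need 70 more.
Supplier 24 (15.0): take the remaining 70 — done.
Supplier 23, Supplier 12: unused.
Cost = 200×2.0 + 100×3.0 + 30×9.0 + 70×15.0 = 2020.

2020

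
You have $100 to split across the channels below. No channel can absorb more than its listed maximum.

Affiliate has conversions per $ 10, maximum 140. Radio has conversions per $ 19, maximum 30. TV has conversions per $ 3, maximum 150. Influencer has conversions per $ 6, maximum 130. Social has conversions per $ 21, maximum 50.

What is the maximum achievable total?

Rank by conversions per $: Social 21 > Radio 19 > Affiliate 10 > Influencer 6 > TV 3.
Give Social 50 to hit its cap of 50 → 50 left.
Radio takes 30 to reach its cap of 30 → 20 left.
Affiliate: +20 (room for 140) → 20. Pool exhausted.
Total = 10×20 + 19×30 + 21×50 = 1820.

1820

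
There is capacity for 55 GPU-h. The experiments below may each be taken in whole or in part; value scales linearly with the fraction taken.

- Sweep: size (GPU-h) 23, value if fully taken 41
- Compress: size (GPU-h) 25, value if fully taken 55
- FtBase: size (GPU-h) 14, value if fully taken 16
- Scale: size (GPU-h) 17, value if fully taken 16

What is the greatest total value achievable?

Sort by value density: Compress 55/25≈2.2, Sweep 41/23≈1.78, FtBase 16/14≈1.14, Scale 16/17≈0.941.
Take all of Compress (25 GPU-h, value 55) ; 30 GPU-h left.
All 23 GPU-h of Sweep fit (value 41) ; 7 remain.
Only 7 GPU-h remain; take 7/14 of FtBase for value 16×7/14 = 8.
Total value = 104.

104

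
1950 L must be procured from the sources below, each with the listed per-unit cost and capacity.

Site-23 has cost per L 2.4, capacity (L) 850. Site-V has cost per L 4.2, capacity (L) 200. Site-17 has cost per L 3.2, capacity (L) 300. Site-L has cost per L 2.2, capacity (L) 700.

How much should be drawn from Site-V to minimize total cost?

Use sources in increasing cost order.
Site-L (2.2): use full 700 → 1250 L to go.
Site-23 (2.4): use full 850 → 400 L to go.
Site-17 at 3.2: take all 300 L → 100 still needed.
Site-V (4.2): take the remaining 100 → done.

100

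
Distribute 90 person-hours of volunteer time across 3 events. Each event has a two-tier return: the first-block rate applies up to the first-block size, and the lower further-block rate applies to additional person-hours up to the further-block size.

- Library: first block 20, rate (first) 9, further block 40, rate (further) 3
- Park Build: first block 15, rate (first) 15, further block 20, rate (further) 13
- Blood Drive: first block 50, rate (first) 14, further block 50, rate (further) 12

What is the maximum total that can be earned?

Rank every tier by rate: Park Build/T1 15 > Blood Drive/T1 14 > Park Build/T2 13 > Blood Drive/T2 12 > Library/T1 9 > Library/T2 3.
Park Build T1 at 15: fill all 15 ; 75 left.
Blood Drive T1 at 14: fill all 50 ; 25 left.
Park Build/T2 (13): +20 ; 5 left.
Blood Drive T2 at 12: only 5 left, fill 5.
Total = 15×15 + 14×50 + 13×20 + 12×5 = 1245.

1245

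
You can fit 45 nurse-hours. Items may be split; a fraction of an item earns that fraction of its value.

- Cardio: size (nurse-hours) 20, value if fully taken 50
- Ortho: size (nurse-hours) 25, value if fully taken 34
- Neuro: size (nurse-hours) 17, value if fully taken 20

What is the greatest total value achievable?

Sort by value density: Cardio 50/20≈2.5, Ortho 34/25≈1.36, Neuro 20/17≈1.18.
All 20 nurse-hours of Cardio fit (value 50) — 25 remain.
Take all of Ortho (25 nurse-hours, value 34) — 0 nurse-hours left.
Total value = 84.

84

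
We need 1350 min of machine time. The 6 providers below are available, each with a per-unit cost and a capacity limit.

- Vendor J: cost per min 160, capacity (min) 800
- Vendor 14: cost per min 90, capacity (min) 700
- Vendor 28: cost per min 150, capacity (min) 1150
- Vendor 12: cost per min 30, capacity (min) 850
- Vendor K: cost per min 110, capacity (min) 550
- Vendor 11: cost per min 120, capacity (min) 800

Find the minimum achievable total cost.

Cheapest first:
Vendor 12 at 30: take all 850 min → 500 still needed.
Take 500 from Vendor 14 at 90 to finish.
Vendor K, Vendor 11, Vendor 28, Vendor J: unused.
Cost = 850×30 + 500×90 = 70500.

70500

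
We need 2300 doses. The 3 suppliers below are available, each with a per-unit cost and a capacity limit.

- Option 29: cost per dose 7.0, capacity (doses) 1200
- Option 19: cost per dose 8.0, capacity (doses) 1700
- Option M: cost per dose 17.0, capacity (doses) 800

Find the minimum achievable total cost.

17200

Fill from the cheapest supplier first.
Option 29 (7.0): use full 1200 ; 1100 doses to go.
Option 19 (8.0): take the remaining 1100 ; done.
Option M: unused.
Cost = 1200×7.0 + 1100×8.0 = 17200.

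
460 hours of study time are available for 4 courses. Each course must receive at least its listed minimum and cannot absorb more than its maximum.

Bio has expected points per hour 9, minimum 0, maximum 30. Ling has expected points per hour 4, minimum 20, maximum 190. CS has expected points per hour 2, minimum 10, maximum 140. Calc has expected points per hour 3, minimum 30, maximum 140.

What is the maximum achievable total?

Meeting every minimum uses 0+20+10+30 = 60 hours, leaving 400.
Rank by expected points per hour: Bio 9 > Ling 4 > Calc 3 > CS 2.
Bio: +30 to 30 (cap) → 370 left.
Ling takes 170 more to reach its cap of 190 → 200 left.
Calc: +110 to 140 (cap) → 90 left.
CS has room for 130 more but only 90 remain, so it gets 100.
Total = 9×30 + 4×190 + 2×100 + 3×140 = 1650.

1650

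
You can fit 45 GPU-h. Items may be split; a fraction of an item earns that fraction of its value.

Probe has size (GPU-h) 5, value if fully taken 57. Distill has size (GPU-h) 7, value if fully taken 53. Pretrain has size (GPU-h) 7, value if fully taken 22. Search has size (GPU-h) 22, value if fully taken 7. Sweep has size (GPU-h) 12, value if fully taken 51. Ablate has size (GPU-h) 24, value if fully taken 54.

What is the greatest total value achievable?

214.5

Rank by value-to-size ratio: Probe 57/5≈11.4, Distill 53/7≈7.57, Sweep 51/12≈4.25, Pretrain 22/7≈3.14, Ablate 54/24≈2.25, Search 7/22≈0.318.
All 5 GPU-h of Probe fit (value 57) — 40 remain.
Distill: take in full, 7 GPU-h for value 53 — 33 left.
Sweep: take in full, 12 GPU-h for value 51 — 21 left.
All 7 GPU-h of Pretrain fit (value 22) — 14 remain.
Only 14 GPU-h remain; take 14/24 of Ablate for value 54×14/24 = 31.5.
Total value = 214.5.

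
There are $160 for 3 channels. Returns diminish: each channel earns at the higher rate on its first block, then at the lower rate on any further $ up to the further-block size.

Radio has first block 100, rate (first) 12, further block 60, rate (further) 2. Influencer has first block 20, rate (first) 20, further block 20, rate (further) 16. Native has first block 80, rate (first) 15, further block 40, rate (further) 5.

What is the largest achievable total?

Treat each block as its own option and order by rate: Influencer/T1 20 > Influencer/T2 16 > Native/T1 15 > Radio/T1 12 > Native/T2 5 > Radio/T2 2.
Influencer/T1 (20): +20 → 140 left.
Influencer T2 at 16: fill all 20 → 120 left.
Fill Native T1 block (80 at 15) → 40 left.
Radio T1 at 12: only 40 left, fill 40.
Total = 20×20 + 16×20 + 15×80 + 12×40 = 2400.

2400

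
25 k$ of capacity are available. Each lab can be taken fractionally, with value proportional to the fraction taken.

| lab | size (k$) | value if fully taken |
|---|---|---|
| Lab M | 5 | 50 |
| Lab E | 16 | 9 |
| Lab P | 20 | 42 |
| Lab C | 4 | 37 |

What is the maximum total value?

120.6

Sort by value density: Lab M 50/5≈10, Lab C 37/4≈9.25, Lab P 42/20≈2.1, Lab E 9/16≈0.562.
Lab M: take in full, 5 k$ for value 50 → 20 left.
All 4 k$ of Lab C fit (value 37) → 16 remain.
16 k$ left: a 16/20 share of Lab P gives 42×16/20 = 33.6.
Total value = 120.6.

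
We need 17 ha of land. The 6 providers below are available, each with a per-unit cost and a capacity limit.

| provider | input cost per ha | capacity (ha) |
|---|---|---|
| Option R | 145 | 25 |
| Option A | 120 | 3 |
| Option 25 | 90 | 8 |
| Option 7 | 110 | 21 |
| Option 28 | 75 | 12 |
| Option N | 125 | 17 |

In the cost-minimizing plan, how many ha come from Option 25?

5

Use providers in increasing cost order.
Option 28 (75): use full 12 → 5 ha to go.
Option 25 (90): take the remaining 5 → done.
Option 7, Option A, Option N, Option R: unused.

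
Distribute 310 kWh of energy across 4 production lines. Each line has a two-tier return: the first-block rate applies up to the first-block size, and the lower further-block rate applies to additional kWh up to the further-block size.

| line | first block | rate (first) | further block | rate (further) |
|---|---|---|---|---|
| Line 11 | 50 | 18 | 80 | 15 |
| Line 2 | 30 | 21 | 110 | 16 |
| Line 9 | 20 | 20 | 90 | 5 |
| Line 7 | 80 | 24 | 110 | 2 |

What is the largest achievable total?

Rank every tier by rate: Line 7/tier1 24 > Line 2/tier1 21 > Line 9/tier1 20 > Line 11/tier1 18 > Line 2/tier2 16 > Line 11/tier2 15 > Line 9/tier2 5 > Line 7/tier2 2.
Line 7/tier1 (24): +80 ; 230 left.
Line 2/tier1 (21): +30 ; 200 left.
Line 9/tier1 (20): +20 ; 180 left.
Fill Line 11 tier1 block (50 at 18) ; 130 left.
Fill Line 2 tier2 block (110 at 16) ; 20 left.
20 remain; put them into Line 11 tier2 at 15.
Total = 24×80 + 21×30 + 20×20 + 18×50 + 16×110 + 15×20 = 5910.

5910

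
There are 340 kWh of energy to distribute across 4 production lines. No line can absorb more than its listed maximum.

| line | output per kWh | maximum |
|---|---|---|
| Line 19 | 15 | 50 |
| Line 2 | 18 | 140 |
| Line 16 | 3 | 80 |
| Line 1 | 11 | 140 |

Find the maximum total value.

4840

Rank by output per kWh: Line 2 18 > Line 19 15 > Line 1 11 > Line 16 3.
Line 2 takes 140 to reach its cap of 140 → 200 left.
Give Line 19 50 to hit its cap of 50 → 150 left.
Give Line 1 140 to hit its cap of 140 → 10 left.
Line 16: +10 (room for 80) → 10. Pool exhausted.
Total = 15×50 + 18×140 + 3×10 + 11×140 = 4840.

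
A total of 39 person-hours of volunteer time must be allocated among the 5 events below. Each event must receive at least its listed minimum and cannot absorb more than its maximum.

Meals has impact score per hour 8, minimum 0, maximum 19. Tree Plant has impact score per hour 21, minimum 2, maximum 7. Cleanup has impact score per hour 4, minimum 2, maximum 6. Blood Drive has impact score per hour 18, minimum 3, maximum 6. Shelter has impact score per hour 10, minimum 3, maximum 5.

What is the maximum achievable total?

465

Meeting every minimum uses 0+2+2+3+3 = 10 person-hours, leaving 29.
Rank by impact score per hour: Tree Plant 21 > Blood Drive 18 > Shelter 10 > Meals 8 > Cleanup 4.
Give Tree Plant 5 more to hit its cap of 7 → 24 left.
Blood Drive takes 3 more to reach its cap of 6 → 21 left.
Shelter: +2 to 5 (cap) → 19 left.
Give Meals 19 more to hit its cap of 19 → 0 left.
Total = 8×19 + 21×7 + 4×2 + 18×6 + 10×5 = 465.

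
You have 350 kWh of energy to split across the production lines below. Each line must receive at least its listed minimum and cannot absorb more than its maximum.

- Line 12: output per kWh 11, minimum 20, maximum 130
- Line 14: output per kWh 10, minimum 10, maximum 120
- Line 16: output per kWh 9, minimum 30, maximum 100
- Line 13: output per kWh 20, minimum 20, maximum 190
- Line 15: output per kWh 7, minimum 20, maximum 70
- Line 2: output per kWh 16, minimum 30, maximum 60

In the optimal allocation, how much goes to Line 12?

40

Meeting every minimum uses 20+10+30+20+20+30 = 130 kWh, leaving 220.
Rank by output per kWh: Line 13 20 > Line 2 16 > Line 12 11 > Line 14 10 > Line 16 9 > Line 15 7.
Line 13 takes 170 more to reach its cap of 190 → 50 left.
Line 2 takes 30 more to reach its cap of 60 → 20 left.
Line 12: +20 (room for 110) → 40. Pool exhausted.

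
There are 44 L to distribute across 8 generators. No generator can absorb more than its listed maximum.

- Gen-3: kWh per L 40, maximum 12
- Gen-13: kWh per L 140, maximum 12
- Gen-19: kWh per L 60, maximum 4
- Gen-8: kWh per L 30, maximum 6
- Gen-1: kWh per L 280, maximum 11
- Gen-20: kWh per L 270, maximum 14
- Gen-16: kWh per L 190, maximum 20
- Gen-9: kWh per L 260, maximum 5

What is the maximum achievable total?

10820

Highest kWh per L first: Gen-1 280 > Gen-20 270 > Gen-9 260 > Gen-16 190 > Gen-13 140 > Gen-19 60 > Gen-3 40 > Gen-8 30.
Gen-1: +11 to 11 (cap) ; 33 left.
Give Gen-20 14 to hit its cap of 14 ; 19 left.
Gen-9: +5 to 5 (cap) ; 14 left.
Only 14 left; Gen-16 takes them to reach 14.
Total = 280×11 + 270×14 + 190×14 + 260×5 = 10820.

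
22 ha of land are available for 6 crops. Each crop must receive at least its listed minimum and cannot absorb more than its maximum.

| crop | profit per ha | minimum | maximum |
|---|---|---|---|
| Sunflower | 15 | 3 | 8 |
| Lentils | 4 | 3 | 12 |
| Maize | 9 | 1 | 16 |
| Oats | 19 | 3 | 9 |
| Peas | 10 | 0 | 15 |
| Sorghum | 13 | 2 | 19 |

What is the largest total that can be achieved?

323

Meeting every minimum uses 3+3+1+3+0+2 = 12 ha, leaving 10.
Highest profit per ha first: Oats 19 > Sunflower 15 > Sorghum 13 > Peas 10 > Maize 9 > Lentils 4.
Give Oats 6 more to hit its cap of 9 ; 4 left.
Only 4 left; Sunflower takes them to reach 7.
Total = 15×7 + 4×3 + 9×1 + 19×9 + 13×2 = 323.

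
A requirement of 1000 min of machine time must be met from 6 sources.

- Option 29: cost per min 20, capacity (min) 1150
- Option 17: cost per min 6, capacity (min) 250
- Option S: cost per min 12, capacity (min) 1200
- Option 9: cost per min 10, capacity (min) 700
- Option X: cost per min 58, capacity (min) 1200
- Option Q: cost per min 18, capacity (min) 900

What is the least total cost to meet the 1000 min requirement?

Cheapest first:
Option 17 at 6: take all 250 min — 750 still needed.
Option 9 at 10: take all 700 min — 50 still needed.
Take 50 from Option S at 12 to finish.
Option Q, Option 29, Option X: unused.
Cost = 250×6 + 700×10 + 50×12 = 9100.

9100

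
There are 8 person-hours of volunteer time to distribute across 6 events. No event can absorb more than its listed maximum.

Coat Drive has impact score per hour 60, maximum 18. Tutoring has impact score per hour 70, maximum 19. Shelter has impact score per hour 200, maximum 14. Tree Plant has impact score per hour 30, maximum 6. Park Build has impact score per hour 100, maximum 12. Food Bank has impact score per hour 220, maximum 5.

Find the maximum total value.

1700

Highest impact score per hour first: Food Bank 220 > Shelter 200 > Park Build 100 > Tutoring 70 > Coat Drive 60 > Tree Plant 30.
Food Bank takes 5 to reach its cap of 5 ; 3 left.
Shelter has room for 14 but only 3 remain, so it gets 3.
Total = 200×3 + 220×5 = 1700.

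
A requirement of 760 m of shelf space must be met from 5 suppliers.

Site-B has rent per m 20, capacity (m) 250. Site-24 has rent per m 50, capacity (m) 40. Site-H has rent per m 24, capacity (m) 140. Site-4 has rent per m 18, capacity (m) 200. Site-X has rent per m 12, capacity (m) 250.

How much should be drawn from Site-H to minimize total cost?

60

Use suppliers in increasing cost order.
Site-X (12): use full 250 → 510 m to go.
Site-4 at 18: take all 200 m → 310 still needed.
Site-B at 20: take all 250 m → 60 still needed.
Site-H (24): take the remaining 60 → done.
Site-24: unused.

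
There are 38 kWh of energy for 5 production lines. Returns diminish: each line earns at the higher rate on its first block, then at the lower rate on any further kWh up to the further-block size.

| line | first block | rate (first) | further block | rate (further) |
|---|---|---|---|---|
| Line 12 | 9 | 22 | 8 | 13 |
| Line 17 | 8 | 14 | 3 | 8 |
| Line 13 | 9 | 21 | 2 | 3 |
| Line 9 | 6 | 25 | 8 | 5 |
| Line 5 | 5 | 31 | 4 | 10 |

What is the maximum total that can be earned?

817

Order all 10 blocks by rate: Line 5/first 31 > Line 9/first 25 > Line 12/first 22 > Line 13/first 21 > Line 17/first 14 > Line 12/second 13 > Line 5/second 10 > Line 17/second 8 > Line 9/second 5 > Line 13/second 3.
Line 5/first (31): +5 ; 33 left.
Line 9 first at 25: fill all 6 ; 27 left.
Line 12 first at 22: fill all 9 ; 18 left.
Fill Line 13 first block (9 at 21) ; 9 left.
Line 17/first (14): +8 ; 1 left.
1 remain; put them into Line 12 second at 13.
Total = 31×5 + 25×6 + 22×9 + 21×9 + 14×8 + 13×1 = 817.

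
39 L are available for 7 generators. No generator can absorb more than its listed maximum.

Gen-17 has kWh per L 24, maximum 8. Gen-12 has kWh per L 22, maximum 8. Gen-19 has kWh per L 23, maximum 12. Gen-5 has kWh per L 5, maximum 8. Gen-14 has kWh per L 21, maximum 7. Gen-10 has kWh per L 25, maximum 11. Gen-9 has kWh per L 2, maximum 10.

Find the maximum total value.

Highest kWh per L first: Gen-10 25 > Gen-17 24 > Gen-19 23 > Gen-12 22 > Gen-14 21 > Gen-5 5 > Gen-9 2.
Gen-10 takes 11 to reach its cap of 11 → 28 left.
Give Gen-17 8 to hit its cap of 8 → 20 left.
Gen-19: +12 to 12 (cap) → 8 left.
Gen-12: +8 to 8 (cap) → 0 left.
Total = 24×8 + 22×8 + 23×12 + 25×11 = 919.

919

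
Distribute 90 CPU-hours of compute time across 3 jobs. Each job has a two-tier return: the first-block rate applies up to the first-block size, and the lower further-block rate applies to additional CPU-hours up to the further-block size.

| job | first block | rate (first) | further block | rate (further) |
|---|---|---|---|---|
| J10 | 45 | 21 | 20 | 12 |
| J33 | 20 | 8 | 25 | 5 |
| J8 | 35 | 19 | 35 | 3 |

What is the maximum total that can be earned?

1730

Rank every tier by rate: J10/T1 21 > J8/T1 19 > J10/T2 12 > J33/T1 8 > J33/T2 5 > J8/T2 3.
J10/T1 (21): +45 ; 45 left.
Fill J8 T1 block (35 at 19) ; 10 left.
J10/T2: +10 of 20 at 12; pool empty.
Total = 21×45 + 19×35 + 12×10 = 1730.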